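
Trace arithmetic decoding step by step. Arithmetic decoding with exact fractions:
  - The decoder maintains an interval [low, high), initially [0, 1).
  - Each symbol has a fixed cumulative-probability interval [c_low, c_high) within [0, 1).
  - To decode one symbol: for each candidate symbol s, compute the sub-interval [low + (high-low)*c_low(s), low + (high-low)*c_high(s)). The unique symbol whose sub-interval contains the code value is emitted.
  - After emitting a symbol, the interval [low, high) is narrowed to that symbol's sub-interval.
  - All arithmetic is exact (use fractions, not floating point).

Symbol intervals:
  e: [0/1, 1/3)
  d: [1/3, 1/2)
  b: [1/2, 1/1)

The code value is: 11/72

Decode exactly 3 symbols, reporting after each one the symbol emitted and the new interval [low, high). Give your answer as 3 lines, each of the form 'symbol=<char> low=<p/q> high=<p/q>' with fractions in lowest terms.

Step 1: interval [0/1, 1/1), width = 1/1 - 0/1 = 1/1
  'e': [0/1 + 1/1*0/1, 0/1 + 1/1*1/3) = [0/1, 1/3) <- contains code 11/72
  'd': [0/1 + 1/1*1/3, 0/1 + 1/1*1/2) = [1/3, 1/2)
  'b': [0/1 + 1/1*1/2, 0/1 + 1/1*1/1) = [1/2, 1/1)
  emit 'e', narrow to [0/1, 1/3)
Step 2: interval [0/1, 1/3), width = 1/3 - 0/1 = 1/3
  'e': [0/1 + 1/3*0/1, 0/1 + 1/3*1/3) = [0/1, 1/9)
  'd': [0/1 + 1/3*1/3, 0/1 + 1/3*1/2) = [1/9, 1/6) <- contains code 11/72
  'b': [0/1 + 1/3*1/2, 0/1 + 1/3*1/1) = [1/6, 1/3)
  emit 'd', narrow to [1/9, 1/6)
Step 3: interval [1/9, 1/6), width = 1/6 - 1/9 = 1/18
  'e': [1/9 + 1/18*0/1, 1/9 + 1/18*1/3) = [1/9, 7/54)
  'd': [1/9 + 1/18*1/3, 1/9 + 1/18*1/2) = [7/54, 5/36)
  'b': [1/9 + 1/18*1/2, 1/9 + 1/18*1/1) = [5/36, 1/6) <- contains code 11/72
  emit 'b', narrow to [5/36, 1/6)

Answer: symbol=e low=0/1 high=1/3
symbol=d low=1/9 high=1/6
symbol=b low=5/36 high=1/6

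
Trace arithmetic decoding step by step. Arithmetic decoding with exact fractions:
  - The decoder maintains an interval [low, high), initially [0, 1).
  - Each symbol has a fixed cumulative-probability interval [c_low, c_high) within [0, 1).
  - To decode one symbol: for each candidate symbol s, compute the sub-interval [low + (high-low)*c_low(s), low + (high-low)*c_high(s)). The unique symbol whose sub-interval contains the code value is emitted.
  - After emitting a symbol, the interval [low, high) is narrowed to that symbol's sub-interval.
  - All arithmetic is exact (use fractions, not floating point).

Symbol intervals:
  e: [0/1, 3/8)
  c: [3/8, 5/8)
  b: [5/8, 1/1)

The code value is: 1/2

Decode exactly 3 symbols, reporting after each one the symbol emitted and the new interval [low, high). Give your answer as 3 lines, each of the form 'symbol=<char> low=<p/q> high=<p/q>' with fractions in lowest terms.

Step 1: interval [0/1, 1/1), width = 1/1 - 0/1 = 1/1
  'e': [0/1 + 1/1*0/1, 0/1 + 1/1*3/8) = [0/1, 3/8)
  'c': [0/1 + 1/1*3/8, 0/1 + 1/1*5/8) = [3/8, 5/8) <- contains code 1/2
  'b': [0/1 + 1/1*5/8, 0/1 + 1/1*1/1) = [5/8, 1/1)
  emit 'c', narrow to [3/8, 5/8)
Step 2: interval [3/8, 5/8), width = 5/8 - 3/8 = 1/4
  'e': [3/8 + 1/4*0/1, 3/8 + 1/4*3/8) = [3/8, 15/32)
  'c': [3/8 + 1/4*3/8, 3/8 + 1/4*5/8) = [15/32, 17/32) <- contains code 1/2
  'b': [3/8 + 1/4*5/8, 3/8 + 1/4*1/1) = [17/32, 5/8)
  emit 'c', narrow to [15/32, 17/32)
Step 3: interval [15/32, 17/32), width = 17/32 - 15/32 = 1/16
  'e': [15/32 + 1/16*0/1, 15/32 + 1/16*3/8) = [15/32, 63/128)
  'c': [15/32 + 1/16*3/8, 15/32 + 1/16*5/8) = [63/128, 65/128) <- contains code 1/2
  'b': [15/32 + 1/16*5/8, 15/32 + 1/16*1/1) = [65/128, 17/32)
  emit 'c', narrow to [63/128, 65/128)

Answer: symbol=c low=3/8 high=5/8
symbol=c low=15/32 high=17/32
symbol=c low=63/128 high=65/128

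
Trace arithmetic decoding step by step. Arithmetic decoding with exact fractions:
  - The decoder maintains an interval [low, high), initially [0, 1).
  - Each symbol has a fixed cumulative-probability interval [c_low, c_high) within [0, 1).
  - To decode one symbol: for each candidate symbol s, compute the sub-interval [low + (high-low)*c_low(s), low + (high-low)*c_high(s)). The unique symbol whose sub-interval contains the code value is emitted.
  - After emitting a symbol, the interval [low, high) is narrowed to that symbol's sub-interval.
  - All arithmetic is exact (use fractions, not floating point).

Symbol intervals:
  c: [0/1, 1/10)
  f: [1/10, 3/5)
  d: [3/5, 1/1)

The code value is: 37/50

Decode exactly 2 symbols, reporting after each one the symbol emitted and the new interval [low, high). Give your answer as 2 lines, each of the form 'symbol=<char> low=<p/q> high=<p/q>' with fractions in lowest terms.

Step 1: interval [0/1, 1/1), width = 1/1 - 0/1 = 1/1
  'c': [0/1 + 1/1*0/1, 0/1 + 1/1*1/10) = [0/1, 1/10)
  'f': [0/1 + 1/1*1/10, 0/1 + 1/1*3/5) = [1/10, 3/5)
  'd': [0/1 + 1/1*3/5, 0/1 + 1/1*1/1) = [3/5, 1/1) <- contains code 37/50
  emit 'd', narrow to [3/5, 1/1)
Step 2: interval [3/5, 1/1), width = 1/1 - 3/5 = 2/5
  'c': [3/5 + 2/5*0/1, 3/5 + 2/5*1/10) = [3/5, 16/25)
  'f': [3/5 + 2/5*1/10, 3/5 + 2/5*3/5) = [16/25, 21/25) <- contains code 37/50
  'd': [3/5 + 2/5*3/5, 3/5 + 2/5*1/1) = [21/25, 1/1)
  emit 'f', narrow to [16/25, 21/25)

Answer: symbol=d low=3/5 high=1/1
symbol=f low=16/25 high=21/25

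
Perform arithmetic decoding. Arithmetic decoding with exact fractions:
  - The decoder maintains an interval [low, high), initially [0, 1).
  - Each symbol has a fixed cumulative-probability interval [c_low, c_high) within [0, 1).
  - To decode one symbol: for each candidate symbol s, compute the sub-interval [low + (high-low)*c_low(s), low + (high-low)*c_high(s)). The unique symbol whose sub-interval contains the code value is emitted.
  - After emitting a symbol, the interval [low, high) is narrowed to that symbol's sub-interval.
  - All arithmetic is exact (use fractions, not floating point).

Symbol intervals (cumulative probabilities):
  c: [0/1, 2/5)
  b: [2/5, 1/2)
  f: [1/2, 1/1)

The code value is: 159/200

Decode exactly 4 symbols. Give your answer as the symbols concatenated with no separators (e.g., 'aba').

Step 1: interval [0/1, 1/1), width = 1/1 - 0/1 = 1/1
  'c': [0/1 + 1/1*0/1, 0/1 + 1/1*2/5) = [0/1, 2/5)
  'b': [0/1 + 1/1*2/5, 0/1 + 1/1*1/2) = [2/5, 1/2)
  'f': [0/1 + 1/1*1/2, 0/1 + 1/1*1/1) = [1/2, 1/1) <- contains code 159/200
  emit 'f', narrow to [1/2, 1/1)
Step 2: interval [1/2, 1/1), width = 1/1 - 1/2 = 1/2
  'c': [1/2 + 1/2*0/1, 1/2 + 1/2*2/5) = [1/2, 7/10)
  'b': [1/2 + 1/2*2/5, 1/2 + 1/2*1/2) = [7/10, 3/4)
  'f': [1/2 + 1/2*1/2, 1/2 + 1/2*1/1) = [3/4, 1/1) <- contains code 159/200
  emit 'f', narrow to [3/4, 1/1)
Step 3: interval [3/4, 1/1), width = 1/1 - 3/4 = 1/4
  'c': [3/4 + 1/4*0/1, 3/4 + 1/4*2/5) = [3/4, 17/20) <- contains code 159/200
  'b': [3/4 + 1/4*2/5, 3/4 + 1/4*1/2) = [17/20, 7/8)
  'f': [3/4 + 1/4*1/2, 3/4 + 1/4*1/1) = [7/8, 1/1)
  emit 'c', narrow to [3/4, 17/20)
Step 4: interval [3/4, 17/20), width = 17/20 - 3/4 = 1/10
  'c': [3/4 + 1/10*0/1, 3/4 + 1/10*2/5) = [3/4, 79/100)
  'b': [3/4 + 1/10*2/5, 3/4 + 1/10*1/2) = [79/100, 4/5) <- contains code 159/200
  'f': [3/4 + 1/10*1/2, 3/4 + 1/10*1/1) = [4/5, 17/20)
  emit 'b', narrow to [79/100, 4/5)

Answer: ffcb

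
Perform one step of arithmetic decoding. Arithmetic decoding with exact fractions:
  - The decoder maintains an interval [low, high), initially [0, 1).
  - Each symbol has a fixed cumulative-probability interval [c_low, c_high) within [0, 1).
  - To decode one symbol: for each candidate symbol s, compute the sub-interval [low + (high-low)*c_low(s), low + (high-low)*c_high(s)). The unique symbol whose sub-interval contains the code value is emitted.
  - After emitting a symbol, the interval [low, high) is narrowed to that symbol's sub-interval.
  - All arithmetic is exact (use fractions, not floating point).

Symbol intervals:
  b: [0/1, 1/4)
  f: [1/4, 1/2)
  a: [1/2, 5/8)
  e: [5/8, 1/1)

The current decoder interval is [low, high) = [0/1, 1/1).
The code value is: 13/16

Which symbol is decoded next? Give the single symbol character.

Answer: e

Derivation:
Interval width = high − low = 1/1 − 0/1 = 1/1
Scaled code = (code − low) / width = (13/16 − 0/1) / 1/1 = 13/16
  b: [0/1, 1/4) 
  f: [1/4, 1/2) 
  a: [1/2, 5/8) 
  e: [5/8, 1/1) ← scaled code falls here ✓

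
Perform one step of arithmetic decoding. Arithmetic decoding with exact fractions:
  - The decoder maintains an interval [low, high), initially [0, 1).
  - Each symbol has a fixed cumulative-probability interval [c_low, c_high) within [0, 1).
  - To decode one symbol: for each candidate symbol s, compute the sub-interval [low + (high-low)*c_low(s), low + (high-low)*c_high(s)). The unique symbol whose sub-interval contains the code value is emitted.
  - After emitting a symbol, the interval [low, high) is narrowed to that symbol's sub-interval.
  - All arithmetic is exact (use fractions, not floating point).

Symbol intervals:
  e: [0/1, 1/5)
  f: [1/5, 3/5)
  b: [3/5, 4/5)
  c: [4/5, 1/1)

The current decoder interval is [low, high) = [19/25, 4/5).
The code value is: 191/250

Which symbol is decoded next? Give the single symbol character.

Interval width = high − low = 4/5 − 19/25 = 1/25
Scaled code = (code − low) / width = (191/250 − 19/25) / 1/25 = 1/10
  e: [0/1, 1/5) ← scaled code falls here ✓
  f: [1/5, 3/5) 
  b: [3/5, 4/5) 
  c: [4/5, 1/1) 

Answer: e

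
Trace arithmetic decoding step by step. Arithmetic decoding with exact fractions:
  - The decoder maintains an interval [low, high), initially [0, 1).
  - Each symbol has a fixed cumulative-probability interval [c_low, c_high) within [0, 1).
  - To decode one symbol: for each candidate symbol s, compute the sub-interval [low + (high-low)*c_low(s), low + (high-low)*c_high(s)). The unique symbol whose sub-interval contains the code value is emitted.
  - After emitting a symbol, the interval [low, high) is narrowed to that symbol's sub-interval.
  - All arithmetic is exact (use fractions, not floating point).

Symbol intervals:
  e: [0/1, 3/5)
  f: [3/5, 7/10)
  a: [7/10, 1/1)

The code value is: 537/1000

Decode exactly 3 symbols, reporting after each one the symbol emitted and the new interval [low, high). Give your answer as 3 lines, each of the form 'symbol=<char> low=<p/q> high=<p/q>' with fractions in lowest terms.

Step 1: interval [0/1, 1/1), width = 1/1 - 0/1 = 1/1
  'e': [0/1 + 1/1*0/1, 0/1 + 1/1*3/5) = [0/1, 3/5) <- contains code 537/1000
  'f': [0/1 + 1/1*3/5, 0/1 + 1/1*7/10) = [3/5, 7/10)
  'a': [0/1 + 1/1*7/10, 0/1 + 1/1*1/1) = [7/10, 1/1)
  emit 'e', narrow to [0/1, 3/5)
Step 2: interval [0/1, 3/5), width = 3/5 - 0/1 = 3/5
  'e': [0/1 + 3/5*0/1, 0/1 + 3/5*3/5) = [0/1, 9/25)
  'f': [0/1 + 3/5*3/5, 0/1 + 3/5*7/10) = [9/25, 21/50)
  'a': [0/1 + 3/5*7/10, 0/1 + 3/5*1/1) = [21/50, 3/5) <- contains code 537/1000
  emit 'a', narrow to [21/50, 3/5)
Step 3: interval [21/50, 3/5), width = 3/5 - 21/50 = 9/50
  'e': [21/50 + 9/50*0/1, 21/50 + 9/50*3/5) = [21/50, 66/125)
  'f': [21/50 + 9/50*3/5, 21/50 + 9/50*7/10) = [66/125, 273/500) <- contains code 537/1000
  'a': [21/50 + 9/50*7/10, 21/50 + 9/50*1/1) = [273/500, 3/5)
  emit 'f', narrow to [66/125, 273/500)

Answer: symbol=e low=0/1 high=3/5
symbol=a low=21/50 high=3/5
symbol=f low=66/125 high=273/500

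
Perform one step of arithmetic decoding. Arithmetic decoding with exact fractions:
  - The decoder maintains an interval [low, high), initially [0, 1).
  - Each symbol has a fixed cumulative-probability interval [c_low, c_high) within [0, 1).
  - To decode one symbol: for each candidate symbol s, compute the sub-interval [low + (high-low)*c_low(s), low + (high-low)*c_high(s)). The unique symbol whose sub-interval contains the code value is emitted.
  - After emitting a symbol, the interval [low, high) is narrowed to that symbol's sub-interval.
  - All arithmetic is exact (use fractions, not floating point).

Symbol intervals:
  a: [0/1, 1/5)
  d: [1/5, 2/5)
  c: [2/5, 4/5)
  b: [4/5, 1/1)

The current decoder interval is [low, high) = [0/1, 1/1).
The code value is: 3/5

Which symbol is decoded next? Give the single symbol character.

Answer: c

Derivation:
Interval width = high − low = 1/1 − 0/1 = 1/1
Scaled code = (code − low) / width = (3/5 − 0/1) / 1/1 = 3/5
  a: [0/1, 1/5) 
  d: [1/5, 2/5) 
  c: [2/5, 4/5) ← scaled code falls here ✓
  b: [4/5, 1/1) 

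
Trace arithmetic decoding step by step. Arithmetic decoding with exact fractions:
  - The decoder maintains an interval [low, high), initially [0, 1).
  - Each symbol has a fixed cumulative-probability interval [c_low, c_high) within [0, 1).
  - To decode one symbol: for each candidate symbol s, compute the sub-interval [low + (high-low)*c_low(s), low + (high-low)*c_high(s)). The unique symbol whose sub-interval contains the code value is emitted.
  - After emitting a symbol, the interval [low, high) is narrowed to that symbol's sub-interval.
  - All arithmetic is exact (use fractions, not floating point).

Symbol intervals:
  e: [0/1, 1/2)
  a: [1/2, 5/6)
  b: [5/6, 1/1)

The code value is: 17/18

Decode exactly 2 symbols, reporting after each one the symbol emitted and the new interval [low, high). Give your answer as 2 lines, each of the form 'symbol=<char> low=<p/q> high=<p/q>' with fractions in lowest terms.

Answer: symbol=b low=5/6 high=1/1
symbol=a low=11/12 high=35/36

Derivation:
Step 1: interval [0/1, 1/1), width = 1/1 - 0/1 = 1/1
  'e': [0/1 + 1/1*0/1, 0/1 + 1/1*1/2) = [0/1, 1/2)
  'a': [0/1 + 1/1*1/2, 0/1 + 1/1*5/6) = [1/2, 5/6)
  'b': [0/1 + 1/1*5/6, 0/1 + 1/1*1/1) = [5/6, 1/1) <- contains code 17/18
  emit 'b', narrow to [5/6, 1/1)
Step 2: interval [5/6, 1/1), width = 1/1 - 5/6 = 1/6
  'e': [5/6 + 1/6*0/1, 5/6 + 1/6*1/2) = [5/6, 11/12)
  'a': [5/6 + 1/6*1/2, 5/6 + 1/6*5/6) = [11/12, 35/36) <- contains code 17/18
  'b': [5/6 + 1/6*5/6, 5/6 + 1/6*1/1) = [35/36, 1/1)
  emit 'a', narrow to [11/12, 35/36)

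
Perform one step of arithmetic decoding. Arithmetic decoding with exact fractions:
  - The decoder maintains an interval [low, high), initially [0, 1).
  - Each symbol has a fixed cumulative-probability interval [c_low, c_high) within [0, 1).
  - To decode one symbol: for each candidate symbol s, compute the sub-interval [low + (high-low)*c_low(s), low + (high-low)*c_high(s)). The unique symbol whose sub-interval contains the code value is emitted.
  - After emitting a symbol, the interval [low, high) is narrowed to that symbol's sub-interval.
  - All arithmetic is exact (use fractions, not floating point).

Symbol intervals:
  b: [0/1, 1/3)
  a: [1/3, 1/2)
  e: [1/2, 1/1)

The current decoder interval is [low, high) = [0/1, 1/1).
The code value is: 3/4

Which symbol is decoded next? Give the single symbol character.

Answer: e

Derivation:
Interval width = high − low = 1/1 − 0/1 = 1/1
Scaled code = (code − low) / width = (3/4 − 0/1) / 1/1 = 3/4
  b: [0/1, 1/3) 
  a: [1/3, 1/2) 
  e: [1/2, 1/1) ← scaled code falls here ✓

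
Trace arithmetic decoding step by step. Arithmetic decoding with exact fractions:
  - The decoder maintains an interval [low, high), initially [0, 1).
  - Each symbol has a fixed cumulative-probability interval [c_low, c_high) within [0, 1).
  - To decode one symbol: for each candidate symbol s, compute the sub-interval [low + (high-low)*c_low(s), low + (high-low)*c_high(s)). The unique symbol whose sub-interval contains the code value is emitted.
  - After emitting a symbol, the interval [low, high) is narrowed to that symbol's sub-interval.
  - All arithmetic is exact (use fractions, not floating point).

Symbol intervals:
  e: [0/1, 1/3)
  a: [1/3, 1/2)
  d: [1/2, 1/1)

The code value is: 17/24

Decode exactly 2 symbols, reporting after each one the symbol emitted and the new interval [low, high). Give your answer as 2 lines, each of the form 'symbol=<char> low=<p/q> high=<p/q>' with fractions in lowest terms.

Step 1: interval [0/1, 1/1), width = 1/1 - 0/1 = 1/1
  'e': [0/1 + 1/1*0/1, 0/1 + 1/1*1/3) = [0/1, 1/3)
  'a': [0/1 + 1/1*1/3, 0/1 + 1/1*1/2) = [1/3, 1/2)
  'd': [0/1 + 1/1*1/2, 0/1 + 1/1*1/1) = [1/2, 1/1) <- contains code 17/24
  emit 'd', narrow to [1/2, 1/1)
Step 2: interval [1/2, 1/1), width = 1/1 - 1/2 = 1/2
  'e': [1/2 + 1/2*0/1, 1/2 + 1/2*1/3) = [1/2, 2/3)
  'a': [1/2 + 1/2*1/3, 1/2 + 1/2*1/2) = [2/3, 3/4) <- contains code 17/24
  'd': [1/2 + 1/2*1/2, 1/2 + 1/2*1/1) = [3/4, 1/1)
  emit 'a', narrow to [2/3, 3/4)

Answer: symbol=d low=1/2 high=1/1
symbol=a low=2/3 high=3/4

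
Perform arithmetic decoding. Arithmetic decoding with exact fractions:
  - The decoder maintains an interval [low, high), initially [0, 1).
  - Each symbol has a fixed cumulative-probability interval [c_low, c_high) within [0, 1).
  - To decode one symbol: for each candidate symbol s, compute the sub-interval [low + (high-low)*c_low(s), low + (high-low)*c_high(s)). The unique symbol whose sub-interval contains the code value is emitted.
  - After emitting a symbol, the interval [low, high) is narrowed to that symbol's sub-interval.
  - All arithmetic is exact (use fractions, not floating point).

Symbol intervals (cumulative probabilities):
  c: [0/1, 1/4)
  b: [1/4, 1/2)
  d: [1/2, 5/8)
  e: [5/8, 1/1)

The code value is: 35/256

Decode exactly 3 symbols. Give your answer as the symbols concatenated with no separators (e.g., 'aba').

Answer: cdb

Derivation:
Step 1: interval [0/1, 1/1), width = 1/1 - 0/1 = 1/1
  'c': [0/1 + 1/1*0/1, 0/1 + 1/1*1/4) = [0/1, 1/4) <- contains code 35/256
  'b': [0/1 + 1/1*1/4, 0/1 + 1/1*1/2) = [1/4, 1/2)
  'd': [0/1 + 1/1*1/2, 0/1 + 1/1*5/8) = [1/2, 5/8)
  'e': [0/1 + 1/1*5/8, 0/1 + 1/1*1/1) = [5/8, 1/1)
  emit 'c', narrow to [0/1, 1/4)
Step 2: interval [0/1, 1/4), width = 1/4 - 0/1 = 1/4
  'c': [0/1 + 1/4*0/1, 0/1 + 1/4*1/4) = [0/1, 1/16)
  'b': [0/1 + 1/4*1/4, 0/1 + 1/4*1/2) = [1/16, 1/8)
  'd': [0/1 + 1/4*1/2, 0/1 + 1/4*5/8) = [1/8, 5/32) <- contains code 35/256
  'e': [0/1 + 1/4*5/8, 0/1 + 1/4*1/1) = [5/32, 1/4)
  emit 'd', narrow to [1/8, 5/32)
Step 3: interval [1/8, 5/32), width = 5/32 - 1/8 = 1/32
  'c': [1/8 + 1/32*0/1, 1/8 + 1/32*1/4) = [1/8, 17/128)
  'b': [1/8 + 1/32*1/4, 1/8 + 1/32*1/2) = [17/128, 9/64) <- contains code 35/256
  'd': [1/8 + 1/32*1/2, 1/8 + 1/32*5/8) = [9/64, 37/256)
  'e': [1/8 + 1/32*5/8, 1/8 + 1/32*1/1) = [37/256, 5/32)
  emit 'b', narrow to [17/128, 9/64)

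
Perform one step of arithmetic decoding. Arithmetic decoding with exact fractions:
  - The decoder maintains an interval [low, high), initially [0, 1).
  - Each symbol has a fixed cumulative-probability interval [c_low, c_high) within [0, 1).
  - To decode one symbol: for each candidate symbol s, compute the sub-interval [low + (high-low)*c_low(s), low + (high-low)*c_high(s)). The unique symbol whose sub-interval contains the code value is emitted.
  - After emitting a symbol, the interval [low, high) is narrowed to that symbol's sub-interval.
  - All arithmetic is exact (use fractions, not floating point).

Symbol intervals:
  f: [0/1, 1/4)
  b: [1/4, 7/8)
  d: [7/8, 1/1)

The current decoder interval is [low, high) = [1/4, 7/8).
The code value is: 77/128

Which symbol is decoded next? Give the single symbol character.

Answer: b

Derivation:
Interval width = high − low = 7/8 − 1/4 = 5/8
Scaled code = (code − low) / width = (77/128 − 1/4) / 5/8 = 9/16
  f: [0/1, 1/4) 
  b: [1/4, 7/8) ← scaled code falls here ✓
  d: [7/8, 1/1) 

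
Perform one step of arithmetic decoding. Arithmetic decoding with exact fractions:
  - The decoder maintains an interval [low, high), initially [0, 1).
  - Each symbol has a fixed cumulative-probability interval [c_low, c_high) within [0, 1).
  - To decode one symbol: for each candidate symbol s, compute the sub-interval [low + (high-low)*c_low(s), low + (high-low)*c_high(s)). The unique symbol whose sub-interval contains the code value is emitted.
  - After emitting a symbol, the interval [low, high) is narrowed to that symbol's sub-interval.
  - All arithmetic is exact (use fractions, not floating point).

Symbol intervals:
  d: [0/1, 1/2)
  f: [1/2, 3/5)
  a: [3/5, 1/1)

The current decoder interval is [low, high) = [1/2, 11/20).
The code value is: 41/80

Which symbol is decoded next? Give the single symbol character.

Interval width = high − low = 11/20 − 1/2 = 1/20
Scaled code = (code − low) / width = (41/80 − 1/2) / 1/20 = 1/4
  d: [0/1, 1/2) ← scaled code falls here ✓
  f: [1/2, 3/5) 
  a: [3/5, 1/1) 

Answer: d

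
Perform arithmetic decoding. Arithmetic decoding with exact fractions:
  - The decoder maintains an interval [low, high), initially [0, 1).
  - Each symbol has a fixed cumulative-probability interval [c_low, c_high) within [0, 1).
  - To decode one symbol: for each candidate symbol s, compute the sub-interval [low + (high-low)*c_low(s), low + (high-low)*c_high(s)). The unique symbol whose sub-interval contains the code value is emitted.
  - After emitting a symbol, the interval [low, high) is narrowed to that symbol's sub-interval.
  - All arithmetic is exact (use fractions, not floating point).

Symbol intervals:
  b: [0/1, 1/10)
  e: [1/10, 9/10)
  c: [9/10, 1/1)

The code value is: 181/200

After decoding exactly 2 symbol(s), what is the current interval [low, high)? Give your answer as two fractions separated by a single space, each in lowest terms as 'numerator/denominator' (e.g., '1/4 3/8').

Step 1: interval [0/1, 1/1), width = 1/1 - 0/1 = 1/1
  'b': [0/1 + 1/1*0/1, 0/1 + 1/1*1/10) = [0/1, 1/10)
  'e': [0/1 + 1/1*1/10, 0/1 + 1/1*9/10) = [1/10, 9/10)
  'c': [0/1 + 1/1*9/10, 0/1 + 1/1*1/1) = [9/10, 1/1) <- contains code 181/200
  emit 'c', narrow to [9/10, 1/1)
Step 2: interval [9/10, 1/1), width = 1/1 - 9/10 = 1/10
  'b': [9/10 + 1/10*0/1, 9/10 + 1/10*1/10) = [9/10, 91/100) <- contains code 181/200
  'e': [9/10 + 1/10*1/10, 9/10 + 1/10*9/10) = [91/100, 99/100)
  'c': [9/10 + 1/10*9/10, 9/10 + 1/10*1/1) = [99/100, 1/1)
  emit 'b', narrow to [9/10, 91/100)

Answer: 9/10 91/100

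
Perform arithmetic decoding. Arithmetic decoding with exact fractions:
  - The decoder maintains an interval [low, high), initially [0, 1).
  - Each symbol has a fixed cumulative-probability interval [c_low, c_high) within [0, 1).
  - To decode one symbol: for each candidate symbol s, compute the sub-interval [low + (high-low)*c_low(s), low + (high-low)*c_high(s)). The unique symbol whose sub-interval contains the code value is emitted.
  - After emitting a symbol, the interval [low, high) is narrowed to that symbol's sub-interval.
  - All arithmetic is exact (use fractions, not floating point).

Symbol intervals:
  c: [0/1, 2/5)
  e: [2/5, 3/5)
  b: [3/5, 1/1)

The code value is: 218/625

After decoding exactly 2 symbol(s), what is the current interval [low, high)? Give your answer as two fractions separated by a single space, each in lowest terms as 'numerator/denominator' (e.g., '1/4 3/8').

Answer: 6/25 2/5

Derivation:
Step 1: interval [0/1, 1/1), width = 1/1 - 0/1 = 1/1
  'c': [0/1 + 1/1*0/1, 0/1 + 1/1*2/5) = [0/1, 2/5) <- contains code 218/625
  'e': [0/1 + 1/1*2/5, 0/1 + 1/1*3/5) = [2/5, 3/5)
  'b': [0/1 + 1/1*3/5, 0/1 + 1/1*1/1) = [3/5, 1/1)
  emit 'c', narrow to [0/1, 2/5)
Step 2: interval [0/1, 2/5), width = 2/5 - 0/1 = 2/5
  'c': [0/1 + 2/5*0/1, 0/1 + 2/5*2/5) = [0/1, 4/25)
  'e': [0/1 + 2/5*2/5, 0/1 + 2/5*3/5) = [4/25, 6/25)
  'b': [0/1 + 2/5*3/5, 0/1 + 2/5*1/1) = [6/25, 2/5) <- contains code 218/625
  emit 'b', narrow to [6/25, 2/5)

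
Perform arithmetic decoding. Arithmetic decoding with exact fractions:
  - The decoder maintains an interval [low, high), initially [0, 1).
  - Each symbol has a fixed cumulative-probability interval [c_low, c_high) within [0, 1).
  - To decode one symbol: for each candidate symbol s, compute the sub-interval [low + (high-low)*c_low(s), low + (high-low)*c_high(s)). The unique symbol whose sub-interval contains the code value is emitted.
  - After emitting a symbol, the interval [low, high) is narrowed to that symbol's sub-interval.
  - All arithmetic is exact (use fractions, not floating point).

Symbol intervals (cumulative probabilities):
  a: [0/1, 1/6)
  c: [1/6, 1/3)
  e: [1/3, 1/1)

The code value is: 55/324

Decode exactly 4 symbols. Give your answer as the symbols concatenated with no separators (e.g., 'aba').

Answer: caae

Derivation:
Step 1: interval [0/1, 1/1), width = 1/1 - 0/1 = 1/1
  'a': [0/1 + 1/1*0/1, 0/1 + 1/1*1/6) = [0/1, 1/6)
  'c': [0/1 + 1/1*1/6, 0/1 + 1/1*1/3) = [1/6, 1/3) <- contains code 55/324
  'e': [0/1 + 1/1*1/3, 0/1 + 1/1*1/1) = [1/3, 1/1)
  emit 'c', narrow to [1/6, 1/3)
Step 2: interval [1/6, 1/3), width = 1/3 - 1/6 = 1/6
  'a': [1/6 + 1/6*0/1, 1/6 + 1/6*1/6) = [1/6, 7/36) <- contains code 55/324
  'c': [1/6 + 1/6*1/6, 1/6 + 1/6*1/3) = [7/36, 2/9)
  'e': [1/6 + 1/6*1/3, 1/6 + 1/6*1/1) = [2/9, 1/3)
  emit 'a', narrow to [1/6, 7/36)
Step 3: interval [1/6, 7/36), width = 7/36 - 1/6 = 1/36
  'a': [1/6 + 1/36*0/1, 1/6 + 1/36*1/6) = [1/6, 37/216) <- contains code 55/324
  'c': [1/6 + 1/36*1/6, 1/6 + 1/36*1/3) = [37/216, 19/108)
  'e': [1/6 + 1/36*1/3, 1/6 + 1/36*1/1) = [19/108, 7/36)
  emit 'a', narrow to [1/6, 37/216)
Step 4: interval [1/6, 37/216), width = 37/216 - 1/6 = 1/216
  'a': [1/6 + 1/216*0/1, 1/6 + 1/216*1/6) = [1/6, 217/1296)
  'c': [1/6 + 1/216*1/6, 1/6 + 1/216*1/3) = [217/1296, 109/648)
  'e': [1/6 + 1/216*1/3, 1/6 + 1/216*1/1) = [109/648, 37/216) <- contains code 55/324
  emit 'e', narrow to [109/648, 37/216)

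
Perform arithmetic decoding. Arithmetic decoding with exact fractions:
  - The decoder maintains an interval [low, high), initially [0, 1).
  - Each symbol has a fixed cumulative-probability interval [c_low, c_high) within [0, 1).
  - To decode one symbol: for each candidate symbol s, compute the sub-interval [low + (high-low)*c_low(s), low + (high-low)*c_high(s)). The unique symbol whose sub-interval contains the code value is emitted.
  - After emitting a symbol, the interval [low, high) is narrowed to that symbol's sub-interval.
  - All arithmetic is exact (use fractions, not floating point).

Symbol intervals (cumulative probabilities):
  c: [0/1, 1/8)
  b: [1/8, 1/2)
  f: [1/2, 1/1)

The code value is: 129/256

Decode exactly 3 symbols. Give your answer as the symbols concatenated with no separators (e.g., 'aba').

Answer: fcc

Derivation:
Step 1: interval [0/1, 1/1), width = 1/1 - 0/1 = 1/1
  'c': [0/1 + 1/1*0/1, 0/1 + 1/1*1/8) = [0/1, 1/8)
  'b': [0/1 + 1/1*1/8, 0/1 + 1/1*1/2) = [1/8, 1/2)
  'f': [0/1 + 1/1*1/2, 0/1 + 1/1*1/1) = [1/2, 1/1) <- contains code 129/256
  emit 'f', narrow to [1/2, 1/1)
Step 2: interval [1/2, 1/1), width = 1/1 - 1/2 = 1/2
  'c': [1/2 + 1/2*0/1, 1/2 + 1/2*1/8) = [1/2, 9/16) <- contains code 129/256
  'b': [1/2 + 1/2*1/8, 1/2 + 1/2*1/2) = [9/16, 3/4)
  'f': [1/2 + 1/2*1/2, 1/2 + 1/2*1/1) = [3/4, 1/1)
  emit 'c', narrow to [1/2, 9/16)
Step 3: interval [1/2, 9/16), width = 9/16 - 1/2 = 1/16
  'c': [1/2 + 1/16*0/1, 1/2 + 1/16*1/8) = [1/2, 65/128) <- contains code 129/256
  'b': [1/2 + 1/16*1/8, 1/2 + 1/16*1/2) = [65/128, 17/32)
  'f': [1/2 + 1/16*1/2, 1/2 + 1/16*1/1) = [17/32, 9/16)
  emit 'c', narrow to [1/2, 65/128)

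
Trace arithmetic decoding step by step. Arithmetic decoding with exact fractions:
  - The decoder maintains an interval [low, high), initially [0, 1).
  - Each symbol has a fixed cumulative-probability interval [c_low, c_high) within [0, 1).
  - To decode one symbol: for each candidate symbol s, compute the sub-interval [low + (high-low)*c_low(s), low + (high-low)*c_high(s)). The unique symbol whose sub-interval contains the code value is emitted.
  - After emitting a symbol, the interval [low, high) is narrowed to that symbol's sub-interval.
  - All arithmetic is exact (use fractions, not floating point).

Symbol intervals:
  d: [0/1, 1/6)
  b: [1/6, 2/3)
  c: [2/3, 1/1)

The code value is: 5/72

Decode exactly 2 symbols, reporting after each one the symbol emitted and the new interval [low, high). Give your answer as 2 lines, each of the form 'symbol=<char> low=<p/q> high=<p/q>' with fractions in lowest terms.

Step 1: interval [0/1, 1/1), width = 1/1 - 0/1 = 1/1
  'd': [0/1 + 1/1*0/1, 0/1 + 1/1*1/6) = [0/1, 1/6) <- contains code 5/72
  'b': [0/1 + 1/1*1/6, 0/1 + 1/1*2/3) = [1/6, 2/3)
  'c': [0/1 + 1/1*2/3, 0/1 + 1/1*1/1) = [2/3, 1/1)
  emit 'd', narrow to [0/1, 1/6)
Step 2: interval [0/1, 1/6), width = 1/6 - 0/1 = 1/6
  'd': [0/1 + 1/6*0/1, 0/1 + 1/6*1/6) = [0/1, 1/36)
  'b': [0/1 + 1/6*1/6, 0/1 + 1/6*2/3) = [1/36, 1/9) <- contains code 5/72
  'c': [0/1 + 1/6*2/3, 0/1 + 1/6*1/1) = [1/9, 1/6)
  emit 'b', narrow to [1/36, 1/9)

Answer: symbol=d low=0/1 high=1/6
symbol=b low=1/36 high=1/9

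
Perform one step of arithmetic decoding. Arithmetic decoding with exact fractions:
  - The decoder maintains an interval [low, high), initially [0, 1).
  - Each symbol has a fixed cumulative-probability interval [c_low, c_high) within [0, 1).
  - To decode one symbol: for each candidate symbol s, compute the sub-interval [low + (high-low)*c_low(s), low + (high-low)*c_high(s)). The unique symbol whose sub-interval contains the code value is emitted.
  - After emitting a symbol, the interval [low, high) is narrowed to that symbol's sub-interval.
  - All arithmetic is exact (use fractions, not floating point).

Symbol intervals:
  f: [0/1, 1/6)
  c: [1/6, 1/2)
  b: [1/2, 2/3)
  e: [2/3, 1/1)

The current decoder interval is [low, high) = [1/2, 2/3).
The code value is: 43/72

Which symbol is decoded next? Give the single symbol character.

Answer: b

Derivation:
Interval width = high − low = 2/3 − 1/2 = 1/6
Scaled code = (code − low) / width = (43/72 − 1/2) / 1/6 = 7/12
  f: [0/1, 1/6) 
  c: [1/6, 1/2) 
  b: [1/2, 2/3) ← scaled code falls here ✓
  e: [2/3, 1/1) 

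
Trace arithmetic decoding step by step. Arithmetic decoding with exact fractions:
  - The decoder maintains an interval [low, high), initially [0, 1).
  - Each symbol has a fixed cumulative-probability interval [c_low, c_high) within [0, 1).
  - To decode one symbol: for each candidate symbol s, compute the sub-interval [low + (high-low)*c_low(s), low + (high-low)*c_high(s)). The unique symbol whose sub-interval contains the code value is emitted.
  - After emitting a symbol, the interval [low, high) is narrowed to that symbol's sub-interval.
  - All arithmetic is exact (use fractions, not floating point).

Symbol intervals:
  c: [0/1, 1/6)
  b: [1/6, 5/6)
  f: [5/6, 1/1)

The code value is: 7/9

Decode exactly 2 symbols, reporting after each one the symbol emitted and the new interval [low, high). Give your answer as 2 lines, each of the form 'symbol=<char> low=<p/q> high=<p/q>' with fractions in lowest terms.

Step 1: interval [0/1, 1/1), width = 1/1 - 0/1 = 1/1
  'c': [0/1 + 1/1*0/1, 0/1 + 1/1*1/6) = [0/1, 1/6)
  'b': [0/1 + 1/1*1/6, 0/1 + 1/1*5/6) = [1/6, 5/6) <- contains code 7/9
  'f': [0/1 + 1/1*5/6, 0/1 + 1/1*1/1) = [5/6, 1/1)
  emit 'b', narrow to [1/6, 5/6)
Step 2: interval [1/6, 5/6), width = 5/6 - 1/6 = 2/3
  'c': [1/6 + 2/3*0/1, 1/6 + 2/3*1/6) = [1/6, 5/18)
  'b': [1/6 + 2/3*1/6, 1/6 + 2/3*5/6) = [5/18, 13/18)
  'f': [1/6 + 2/3*5/6, 1/6 + 2/3*1/1) = [13/18, 5/6) <- contains code 7/9
  emit 'f', narrow to [13/18, 5/6)

Answer: symbol=b low=1/6 high=5/6
symbol=f low=13/18 high=5/6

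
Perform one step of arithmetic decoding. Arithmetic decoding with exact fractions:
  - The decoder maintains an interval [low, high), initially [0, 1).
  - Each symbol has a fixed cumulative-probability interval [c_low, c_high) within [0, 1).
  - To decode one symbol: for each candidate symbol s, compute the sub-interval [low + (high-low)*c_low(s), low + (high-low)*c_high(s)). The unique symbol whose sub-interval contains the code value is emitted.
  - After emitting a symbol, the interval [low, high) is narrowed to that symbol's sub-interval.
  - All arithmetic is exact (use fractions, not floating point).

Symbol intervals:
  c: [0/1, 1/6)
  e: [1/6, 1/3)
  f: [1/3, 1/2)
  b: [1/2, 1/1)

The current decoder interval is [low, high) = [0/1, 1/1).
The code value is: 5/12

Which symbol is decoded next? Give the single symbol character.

Interval width = high − low = 1/1 − 0/1 = 1/1
Scaled code = (code − low) / width = (5/12 − 0/1) / 1/1 = 5/12
  c: [0/1, 1/6) 
  e: [1/6, 1/3) 
  f: [1/3, 1/2) ← scaled code falls here ✓
  b: [1/2, 1/1) 

Answer: f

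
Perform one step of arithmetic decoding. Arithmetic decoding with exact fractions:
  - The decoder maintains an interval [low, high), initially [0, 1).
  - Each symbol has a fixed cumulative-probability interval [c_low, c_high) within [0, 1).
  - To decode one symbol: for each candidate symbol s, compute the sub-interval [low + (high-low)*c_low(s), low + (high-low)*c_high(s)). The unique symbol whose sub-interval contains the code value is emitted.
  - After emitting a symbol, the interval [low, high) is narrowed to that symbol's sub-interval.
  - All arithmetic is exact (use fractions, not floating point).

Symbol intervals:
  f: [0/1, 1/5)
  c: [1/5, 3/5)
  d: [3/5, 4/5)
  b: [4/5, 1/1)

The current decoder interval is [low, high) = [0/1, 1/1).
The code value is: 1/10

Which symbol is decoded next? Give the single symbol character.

Interval width = high − low = 1/1 − 0/1 = 1/1
Scaled code = (code − low) / width = (1/10 − 0/1) / 1/1 = 1/10
  f: [0/1, 1/5) ← scaled code falls here ✓
  c: [1/5, 3/5) 
  d: [3/5, 4/5) 
  b: [4/5, 1/1) 

Answer: f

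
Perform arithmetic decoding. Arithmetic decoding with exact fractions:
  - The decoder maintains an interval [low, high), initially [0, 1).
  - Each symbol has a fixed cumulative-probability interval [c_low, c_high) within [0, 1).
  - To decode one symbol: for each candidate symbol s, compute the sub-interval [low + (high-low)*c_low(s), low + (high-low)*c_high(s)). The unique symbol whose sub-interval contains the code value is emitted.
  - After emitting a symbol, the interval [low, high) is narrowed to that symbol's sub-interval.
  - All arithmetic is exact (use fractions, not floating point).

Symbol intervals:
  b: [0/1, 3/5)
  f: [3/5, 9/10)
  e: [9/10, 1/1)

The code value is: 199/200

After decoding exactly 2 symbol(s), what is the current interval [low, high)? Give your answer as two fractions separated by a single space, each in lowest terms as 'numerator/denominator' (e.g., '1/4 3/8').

Answer: 99/100 1/1

Derivation:
Step 1: interval [0/1, 1/1), width = 1/1 - 0/1 = 1/1
  'b': [0/1 + 1/1*0/1, 0/1 + 1/1*3/5) = [0/1, 3/5)
  'f': [0/1 + 1/1*3/5, 0/1 + 1/1*9/10) = [3/5, 9/10)
  'e': [0/1 + 1/1*9/10, 0/1 + 1/1*1/1) = [9/10, 1/1) <- contains code 199/200
  emit 'e', narrow to [9/10, 1/1)
Step 2: interval [9/10, 1/1), width = 1/1 - 9/10 = 1/10
  'b': [9/10 + 1/10*0/1, 9/10 + 1/10*3/5) = [9/10, 24/25)
  'f': [9/10 + 1/10*3/5, 9/10 + 1/10*9/10) = [24/25, 99/100)
  'e': [9/10 + 1/10*9/10, 9/10 + 1/10*1/1) = [99/100, 1/1) <- contains code 199/200
  emit 'e', narrow to [99/100, 1/1)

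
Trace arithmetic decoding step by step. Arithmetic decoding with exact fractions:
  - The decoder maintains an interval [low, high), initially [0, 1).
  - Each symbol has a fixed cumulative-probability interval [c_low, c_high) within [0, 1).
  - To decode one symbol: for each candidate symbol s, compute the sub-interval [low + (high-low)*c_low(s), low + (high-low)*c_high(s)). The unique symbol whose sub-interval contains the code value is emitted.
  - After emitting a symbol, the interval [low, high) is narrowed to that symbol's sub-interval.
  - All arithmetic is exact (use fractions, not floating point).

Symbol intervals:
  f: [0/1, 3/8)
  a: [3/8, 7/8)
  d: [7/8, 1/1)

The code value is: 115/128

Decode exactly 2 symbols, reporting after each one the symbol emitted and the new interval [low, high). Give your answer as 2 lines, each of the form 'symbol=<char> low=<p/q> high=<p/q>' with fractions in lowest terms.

Step 1: interval [0/1, 1/1), width = 1/1 - 0/1 = 1/1
  'f': [0/1 + 1/1*0/1, 0/1 + 1/1*3/8) = [0/1, 3/8)
  'a': [0/1 + 1/1*3/8, 0/1 + 1/1*7/8) = [3/8, 7/8)
  'd': [0/1 + 1/1*7/8, 0/1 + 1/1*1/1) = [7/8, 1/1) <- contains code 115/128
  emit 'd', narrow to [7/8, 1/1)
Step 2: interval [7/8, 1/1), width = 1/1 - 7/8 = 1/8
  'f': [7/8 + 1/8*0/1, 7/8 + 1/8*3/8) = [7/8, 59/64) <- contains code 115/128
  'a': [7/8 + 1/8*3/8, 7/8 + 1/8*7/8) = [59/64, 63/64)
  'd': [7/8 + 1/8*7/8, 7/8 + 1/8*1/1) = [63/64, 1/1)
  emit 'f', narrow to [7/8, 59/64)

Answer: symbol=d low=7/8 high=1/1
symbol=f low=7/8 high=59/64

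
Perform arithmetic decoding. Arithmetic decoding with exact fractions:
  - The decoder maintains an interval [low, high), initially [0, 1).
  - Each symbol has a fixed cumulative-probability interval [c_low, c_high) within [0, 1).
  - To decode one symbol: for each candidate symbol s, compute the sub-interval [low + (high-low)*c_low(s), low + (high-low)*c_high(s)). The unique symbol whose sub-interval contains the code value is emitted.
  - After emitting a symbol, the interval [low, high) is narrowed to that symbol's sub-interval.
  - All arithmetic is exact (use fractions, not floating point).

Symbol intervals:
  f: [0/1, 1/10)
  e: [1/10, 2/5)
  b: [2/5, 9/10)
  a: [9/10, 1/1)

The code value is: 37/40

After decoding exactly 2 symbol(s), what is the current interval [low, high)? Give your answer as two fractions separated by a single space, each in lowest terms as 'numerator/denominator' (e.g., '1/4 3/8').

Step 1: interval [0/1, 1/1), width = 1/1 - 0/1 = 1/1
  'f': [0/1 + 1/1*0/1, 0/1 + 1/1*1/10) = [0/1, 1/10)
  'e': [0/1 + 1/1*1/10, 0/1 + 1/1*2/5) = [1/10, 2/5)
  'b': [0/1 + 1/1*2/5, 0/1 + 1/1*9/10) = [2/5, 9/10)
  'a': [0/1 + 1/1*9/10, 0/1 + 1/1*1/1) = [9/10, 1/1) <- contains code 37/40
  emit 'a', narrow to [9/10, 1/1)
Step 2: interval [9/10, 1/1), width = 1/1 - 9/10 = 1/10
  'f': [9/10 + 1/10*0/1, 9/10 + 1/10*1/10) = [9/10, 91/100)
  'e': [9/10 + 1/10*1/10, 9/10 + 1/10*2/5) = [91/100, 47/50) <- contains code 37/40
  'b': [9/10 + 1/10*2/5, 9/10 + 1/10*9/10) = [47/50, 99/100)
  'a': [9/10 + 1/10*9/10, 9/10 + 1/10*1/1) = [99/100, 1/1)
  emit 'e', narrow to [91/100, 47/50)

Answer: 91/100 47/50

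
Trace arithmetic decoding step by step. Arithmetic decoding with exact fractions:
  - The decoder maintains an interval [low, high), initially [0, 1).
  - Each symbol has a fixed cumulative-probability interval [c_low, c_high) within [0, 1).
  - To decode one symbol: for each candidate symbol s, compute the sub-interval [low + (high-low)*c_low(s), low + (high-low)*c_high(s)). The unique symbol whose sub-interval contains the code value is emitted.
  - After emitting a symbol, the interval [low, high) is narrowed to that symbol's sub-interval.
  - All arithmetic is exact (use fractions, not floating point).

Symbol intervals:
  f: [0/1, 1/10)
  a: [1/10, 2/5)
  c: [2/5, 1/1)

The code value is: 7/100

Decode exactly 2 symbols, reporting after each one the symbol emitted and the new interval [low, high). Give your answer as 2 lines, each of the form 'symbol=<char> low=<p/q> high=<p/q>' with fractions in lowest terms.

Step 1: interval [0/1, 1/1), width = 1/1 - 0/1 = 1/1
  'f': [0/1 + 1/1*0/1, 0/1 + 1/1*1/10) = [0/1, 1/10) <- contains code 7/100
  'a': [0/1 + 1/1*1/10, 0/1 + 1/1*2/5) = [1/10, 2/5)
  'c': [0/1 + 1/1*2/5, 0/1 + 1/1*1/1) = [2/5, 1/1)
  emit 'f', narrow to [0/1, 1/10)
Step 2: interval [0/1, 1/10), width = 1/10 - 0/1 = 1/10
  'f': [0/1 + 1/10*0/1, 0/1 + 1/10*1/10) = [0/1, 1/100)
  'a': [0/1 + 1/10*1/10, 0/1 + 1/10*2/5) = [1/100, 1/25)
  'c': [0/1 + 1/10*2/5, 0/1 + 1/10*1/1) = [1/25, 1/10) <- contains code 7/100
  emit 'c', narrow to [1/25, 1/10)

Answer: symbol=f low=0/1 high=1/10
symbol=c low=1/25 high=1/10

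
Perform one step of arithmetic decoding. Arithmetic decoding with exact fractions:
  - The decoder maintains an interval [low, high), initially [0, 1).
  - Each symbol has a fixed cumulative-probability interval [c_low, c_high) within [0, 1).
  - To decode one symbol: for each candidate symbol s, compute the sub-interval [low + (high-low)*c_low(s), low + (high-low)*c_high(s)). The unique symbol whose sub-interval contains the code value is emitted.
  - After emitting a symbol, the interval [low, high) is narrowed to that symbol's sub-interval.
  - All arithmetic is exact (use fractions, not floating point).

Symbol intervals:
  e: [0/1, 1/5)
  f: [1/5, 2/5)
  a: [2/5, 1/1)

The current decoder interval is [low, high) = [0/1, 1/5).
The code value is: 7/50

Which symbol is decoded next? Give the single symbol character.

Interval width = high − low = 1/5 − 0/1 = 1/5
Scaled code = (code − low) / width = (7/50 − 0/1) / 1/5 = 7/10
  e: [0/1, 1/5) 
  f: [1/5, 2/5) 
  a: [2/5, 1/1) ← scaled code falls here ✓

Answer: a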